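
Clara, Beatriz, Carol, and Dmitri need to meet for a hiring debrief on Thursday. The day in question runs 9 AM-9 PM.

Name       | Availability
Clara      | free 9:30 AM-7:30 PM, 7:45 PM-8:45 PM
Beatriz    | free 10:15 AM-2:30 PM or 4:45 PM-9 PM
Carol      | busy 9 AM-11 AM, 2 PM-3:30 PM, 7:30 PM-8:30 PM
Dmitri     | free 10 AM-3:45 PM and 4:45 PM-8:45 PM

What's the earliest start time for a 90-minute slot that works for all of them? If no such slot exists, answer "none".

Clara free: 09:30-19:30, 19:45-20:45.
Beatriz free: 10:15-14:30, 16:45-21:00.
Carol free: 11:00-14:00, 15:30-19:30, 20:30-21:00 (invert busy blocks within the working day).
Dmitri free: 10:00-15:45, 16:45-20:45.
Clara ∩ Beatriz: 10:15-14:30, 16:45-19:30, 19:45-20:45.
Clara ∩ Beatriz ∩ Carol: 11:00-14:00, 16:45-19:30, 20:30-20:45.
Clara ∩ Beatriz ∩ Carol ∩ Dmitri: 11:00-14:00, 16:45-19:30, 20:30-20:45.
The first common window of at least 90 minutes is 11:00-14:00, so the earliest start is 11:00.

11:00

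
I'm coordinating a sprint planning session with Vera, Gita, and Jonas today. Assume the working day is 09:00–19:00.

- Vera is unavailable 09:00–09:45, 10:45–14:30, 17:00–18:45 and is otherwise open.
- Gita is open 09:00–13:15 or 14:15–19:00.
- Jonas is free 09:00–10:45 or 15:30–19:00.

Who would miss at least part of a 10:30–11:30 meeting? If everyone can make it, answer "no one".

Jonas, Vera

Vera free: 09:45-10:45, 14:30-17:00, 18:45-19:00 (invert busy blocks within the working day).
Gita free: 09:00-13:15, 14:15-19:00.
Jonas free: 09:00-10:45, 15:30-19:00.
Vera: not fully free for 10:30-11:30. Gita: free for 10:30-11:30. Jonas: not fully free for 10:30-11:30.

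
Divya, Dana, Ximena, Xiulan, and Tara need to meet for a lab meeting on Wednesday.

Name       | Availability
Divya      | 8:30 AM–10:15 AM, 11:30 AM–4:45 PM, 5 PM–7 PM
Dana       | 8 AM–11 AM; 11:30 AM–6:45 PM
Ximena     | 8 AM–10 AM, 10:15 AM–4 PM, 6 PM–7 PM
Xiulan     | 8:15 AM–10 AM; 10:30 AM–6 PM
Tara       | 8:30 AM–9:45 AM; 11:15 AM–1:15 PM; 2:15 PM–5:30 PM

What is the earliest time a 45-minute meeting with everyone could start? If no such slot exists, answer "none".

Divya ∩ Dana: 08:30-10:15, 11:30-16:45, 17:00-18:45.
Divya ∩ Dana ∩ Ximena: 08:30-10:00, 11:30-16:00, 18:00-18:45.
Divya ∩ Dana ∩ Ximena ∩ Xiulan: 08:30-10:00, 11:30-16:00.
Divya ∩ Dana ∩ Ximena ∩ Xiulan ∩ Tara: 08:30-09:45, 11:30-13:15, 14:15-16:00.
The first common window of at least 45 minutes is 08:30-09:45, so the earliest start is 08:30.

08:30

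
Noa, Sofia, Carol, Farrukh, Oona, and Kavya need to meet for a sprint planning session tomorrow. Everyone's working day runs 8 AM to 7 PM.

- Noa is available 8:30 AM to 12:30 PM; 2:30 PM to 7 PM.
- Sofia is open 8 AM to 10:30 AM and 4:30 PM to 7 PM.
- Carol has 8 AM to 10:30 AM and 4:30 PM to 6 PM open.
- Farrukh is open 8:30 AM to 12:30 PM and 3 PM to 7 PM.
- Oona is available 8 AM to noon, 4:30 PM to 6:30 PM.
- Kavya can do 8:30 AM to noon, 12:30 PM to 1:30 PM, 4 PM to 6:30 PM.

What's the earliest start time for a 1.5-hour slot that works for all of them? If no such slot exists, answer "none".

Noa ∩ Sofia: 08:30-10:30, 16:30-19:00.
Noa ∩ Sofia ∩ Carol: 08:30-10:30, 16:30-18:00.
Noa ∩ Sofia ∩ Carol ∩ Farrukh: 08:30-10:30, 16:30-18:00.
Noa ∩ Sofia ∩ Carol ∩ Farrukh ∩ Oona: 08:30-10:30, 16:30-18:00.
Noa ∩ Sofia ∩ Carol ∩ Farrukh ∩ Oona ∩ Kavya: 08:30-10:30, 16:30-18:00.
Those are the intersection windows.
The first common window of at least 90 minutes is 08:30-10:30, so the earliest start is 08:30.

08:30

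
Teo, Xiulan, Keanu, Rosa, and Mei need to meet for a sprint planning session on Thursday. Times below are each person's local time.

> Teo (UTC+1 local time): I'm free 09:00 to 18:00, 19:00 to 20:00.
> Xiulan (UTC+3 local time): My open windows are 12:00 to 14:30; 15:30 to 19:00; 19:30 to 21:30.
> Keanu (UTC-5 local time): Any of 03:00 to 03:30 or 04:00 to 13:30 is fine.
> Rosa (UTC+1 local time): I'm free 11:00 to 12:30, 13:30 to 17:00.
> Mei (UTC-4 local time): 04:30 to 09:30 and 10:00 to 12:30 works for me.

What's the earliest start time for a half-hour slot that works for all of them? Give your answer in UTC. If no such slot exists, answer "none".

Teo in UTC: 08:00-17:00, 18:00-19:00 (subtract 1h to convert from UTC+1).
Xiulan in UTC: 09:00-11:30, 12:30-16:00, 16:30-18:30 (subtract 3h to convert from UTC+3).
Keanu in UTC: 08:00-08:30, 09:00-18:30 (add 5h to convert from UTC-5).
Rosa in UTC: 10:00-11:30, 12:30-16:00 (subtract 1h to convert from UTC+1).
Mei in UTC: 08:30-13:30, 14:00-16:30 (add 4h to convert from UTC-4).
Teo ∩ Xiulan: 09:00-11:30, 12:30-16:00, 16:30-17:00, 18:00-18:30.
Teo ∩ Xiulan ∩ Keanu: 09:00-11:30, 12:30-16:00, 16:30-17:00, 18:00-18:30.
Teo ∩ Xiulan ∩ Keanu ∩ Rosa: 10:00-11:30, 12:30-16:00.
Teo ∩ Xiulan ∩ Keanu ∩ Rosa ∩ Mei: 10:00-11:30, 12:30-13:30, 14:00-16:00.
Those are the intersection windows.
The first common window of at least 30 minutes is 10:00-11:30, so the earliest start is 10:00.

10:00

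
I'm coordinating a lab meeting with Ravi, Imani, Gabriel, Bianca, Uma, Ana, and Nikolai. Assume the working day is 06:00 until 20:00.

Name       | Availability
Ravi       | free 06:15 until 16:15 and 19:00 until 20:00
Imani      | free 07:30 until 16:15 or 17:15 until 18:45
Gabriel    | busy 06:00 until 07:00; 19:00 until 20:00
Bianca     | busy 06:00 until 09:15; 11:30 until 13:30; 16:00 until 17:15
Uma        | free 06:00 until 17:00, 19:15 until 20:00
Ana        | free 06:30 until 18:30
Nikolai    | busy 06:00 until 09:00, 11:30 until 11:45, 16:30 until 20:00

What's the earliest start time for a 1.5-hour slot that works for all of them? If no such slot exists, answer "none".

09:15

Ravi free: 06:15-16:15, 19:00-20:00.
Imani free: 07:30-16:15, 17:15-18:45.
Gabriel free: 07:00-19:00 (invert busy blocks within the working day).
Bianca free: 09:15-11:30, 13:30-16:00, 17:15-20:00 (invert busy blocks within the working day).
Uma free: 06:00-17:00, 19:15-20:00.
Ana free: 06:30-18:30.
Nikolai free: 09:00-11:30, 11:45-16:30 (invert busy blocks within the working day).
Ravi ∩ Imani: 07:30-16:15.
Ravi ∩ Imani ∩ Gabriel: 07:30-16:15.
Ravi ∩ Imani ∩ Gabriel ∩ Bianca: 09:15-11:30, 13:30-16:00.
Ravi ∩ Imani ∩ Gabriel ∩ Bianca ∩ Uma: 09:15-11:30, 13:30-16:00.
Ravi ∩ Imani ∩ Gabriel ∩ Bianca ∩ Uma ∩ Ana: 09:15-11:30, 13:30-16:00.
Ravi ∩ Imani ∩ Gabriel ∩ Bianca ∩ Uma ∩ Ana ∩ Nikolai: 09:15-11:30, 13:30-16:00.
Those are the intersection windows.
The first common window of at least 90 minutes is 09:15-11:30, so the earliest start is 09:15.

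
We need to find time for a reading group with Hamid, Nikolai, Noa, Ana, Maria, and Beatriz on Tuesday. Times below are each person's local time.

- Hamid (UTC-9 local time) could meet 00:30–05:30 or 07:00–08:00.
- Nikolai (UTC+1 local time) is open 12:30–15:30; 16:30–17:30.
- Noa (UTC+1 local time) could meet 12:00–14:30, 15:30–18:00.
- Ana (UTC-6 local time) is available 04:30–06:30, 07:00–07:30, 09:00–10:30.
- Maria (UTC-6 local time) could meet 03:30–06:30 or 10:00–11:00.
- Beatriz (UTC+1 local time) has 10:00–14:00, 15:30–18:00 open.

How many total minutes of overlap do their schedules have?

Hamid in UTC: 09:30-14:30, 16:00-17:00 (add 9h to convert from UTC-9).
Nikolai in UTC: 11:30-14:30, 15:30-16:30 (subtract 1h to convert from UTC+1).
Noa in UTC: 11:00-13:30, 14:30-17:00 (subtract 1h to convert from UTC+1).
Ana in UTC: 10:30-12:30, 13:00-13:30, 15:00-16:30 (add 6h to convert from UTC-6).
Maria in UTC: 09:30-12:30, 16:00-17:00 (add 6h to convert from UTC-6).
Beatriz in UTC: 09:00-13:00, 14:30-17:00 (subtract 1h to convert from UTC+1).
Hamid ∩ Nikolai: 11:30-14:30, 16:00-16:30.
Hamid ∩ Nikolai ∩ Noa: 11:30-13:30, 16:00-16:30.
Hamid ∩ Nikolai ∩ Noa ∩ Ana: 11:30-12:30, 13:00-13:30, 16:00-16:30.
Hamid ∩ Nikolai ∩ Noa ∩ Ana ∩ Maria: 11:30-12:30, 16:00-16:30.
Hamid ∩ Nikolai ∩ Noa ∩ Ana ∩ Maria ∩ Beatriz: 11:30-12:30, 16:00-16:30.
Those are the intersection windows.
Summing the common windows: 60 + 30 = 90 minutes.

90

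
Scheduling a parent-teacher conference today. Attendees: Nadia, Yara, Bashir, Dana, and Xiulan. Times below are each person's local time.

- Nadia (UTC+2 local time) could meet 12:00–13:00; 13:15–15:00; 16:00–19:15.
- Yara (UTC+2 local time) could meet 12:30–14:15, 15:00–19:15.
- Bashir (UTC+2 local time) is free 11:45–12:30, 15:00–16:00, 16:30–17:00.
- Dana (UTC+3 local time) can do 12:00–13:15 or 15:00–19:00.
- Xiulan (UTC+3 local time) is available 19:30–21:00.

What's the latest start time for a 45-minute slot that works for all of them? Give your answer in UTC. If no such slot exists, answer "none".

none

Nadia in UTC: 10:00-11:00, 11:15-13:00, 14:00-17:15 (subtract 2h to convert from UTC+2).
Yara in UTC: 10:30-12:15, 13:00-17:15 (subtract 2h to convert from UTC+2).
Bashir in UTC: 09:45-10:30, 13:00-14:00, 14:30-15:00 (subtract 2h to convert from UTC+2).
Dana in UTC: 09:00-10:15, 12:00-16:00 (subtract 3h to convert from UTC+3).
Xiulan in UTC: 16:30-18:00 (subtract 3h to convert from UTC+3).
Nadia ∩ Yara: 10:30-11:00, 11:15-12:15, 14:00-17:15.
Nadia ∩ Yara ∩ Bashir: 14:30-15:00.
Nadia ∩ Yara ∩ Bashir ∩ Dana: 14:30-15:00.
Nadia ∩ Yara ∩ Bashir ∩ Dana ∩ Xiulan: ∅.
There is no time when everyone is free.
No common window is at least 45 minutes long.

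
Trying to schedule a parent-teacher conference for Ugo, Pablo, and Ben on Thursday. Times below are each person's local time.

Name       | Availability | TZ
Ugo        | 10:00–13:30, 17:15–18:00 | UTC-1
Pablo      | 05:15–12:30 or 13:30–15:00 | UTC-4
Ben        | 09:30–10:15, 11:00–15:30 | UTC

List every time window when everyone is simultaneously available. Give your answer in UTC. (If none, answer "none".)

11:00-14:30

Ugo in UTC: 11:00-14:30, 18:15-19:00 (add 1h to convert from UTC-1).
Pablo in UTC: 09:15-16:30, 17:30-19:00 (add 4h to convert from UTC-4).
Ben in UTC: 09:30-10:15, 11:00-15:30.
Ugo ∩ Pablo: 11:00-14:30, 18:15-19:00.
Ugo ∩ Pablo ∩ Ben: 11:00-14:30.
So the common availability across everyone is 11:00-14:30.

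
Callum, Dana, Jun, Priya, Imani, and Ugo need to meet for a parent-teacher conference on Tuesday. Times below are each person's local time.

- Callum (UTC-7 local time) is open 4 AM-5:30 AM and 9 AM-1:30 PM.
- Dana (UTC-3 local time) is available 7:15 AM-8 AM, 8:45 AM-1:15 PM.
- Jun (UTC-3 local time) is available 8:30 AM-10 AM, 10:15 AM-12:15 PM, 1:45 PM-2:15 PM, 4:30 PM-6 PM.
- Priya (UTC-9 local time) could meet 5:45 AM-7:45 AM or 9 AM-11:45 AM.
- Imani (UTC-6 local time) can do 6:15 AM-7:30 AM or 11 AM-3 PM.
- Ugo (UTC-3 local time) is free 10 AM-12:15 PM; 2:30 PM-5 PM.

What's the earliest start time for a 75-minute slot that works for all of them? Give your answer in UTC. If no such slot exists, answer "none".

Callum in UTC: 11:00-12:30, 16:00-20:30 (add 7h to convert from UTC-7).
Dana in UTC: 10:15-11:00, 11:45-16:15 (add 3h to convert from UTC-3).
Jun in UTC: 11:30-13:00, 13:15-15:15, 16:45-17:15, 19:30-21:00 (add 3h to convert from UTC-3).
Priya in UTC: 14:45-16:45, 18:00-20:45 (add 9h to convert from UTC-9).
Imani in UTC: 12:15-13:30, 17:00-21:00 (add 6h to convert from UTC-6).
Ugo in UTC: 13:00-15:15, 17:30-20:00 (add 3h to convert from UTC-3).
Callum ∩ Dana: 11:45-12:30, 16:00-16:15.
Callum ∩ Dana ∩ Jun: 11:45-12:30.
Callum ∩ Dana ∩ Jun ∩ Priya: ∅.
Callum ∩ Dana ∩ Jun ∩ Priya ∩ Imani: ∅.
Callum ∩ Dana ∩ Jun ∩ Priya ∩ Imani ∩ Ugo: ∅.
There is no time when everyone is free.
No common window is at least 75 minutes long.

none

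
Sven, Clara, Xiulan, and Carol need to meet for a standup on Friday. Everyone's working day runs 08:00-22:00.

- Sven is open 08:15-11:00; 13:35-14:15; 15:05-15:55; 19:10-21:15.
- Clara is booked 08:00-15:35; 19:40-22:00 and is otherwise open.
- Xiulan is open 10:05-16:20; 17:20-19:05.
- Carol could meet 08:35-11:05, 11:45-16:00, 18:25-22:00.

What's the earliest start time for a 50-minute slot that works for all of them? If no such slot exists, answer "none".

none

Sven free: 08:15-11:00, 13:35-14:15, 15:05-15:55, 19:10-21:15.
Clara free: 15:35-19:40 (invert busy blocks within the working day).
Xiulan free: 10:05-16:20, 17:20-19:05.
Carol free: 08:35-11:05, 11:45-16:00, 18:25-22:00.
Sven ∩ Clara: 15:35-15:55, 19:10-19:40.
Sven ∩ Clara ∩ Xiulan: 15:35-15:55.
Sven ∩ Clara ∩ Xiulan ∩ Carol: 15:35-15:55.
No common window is at least 50 minutes long.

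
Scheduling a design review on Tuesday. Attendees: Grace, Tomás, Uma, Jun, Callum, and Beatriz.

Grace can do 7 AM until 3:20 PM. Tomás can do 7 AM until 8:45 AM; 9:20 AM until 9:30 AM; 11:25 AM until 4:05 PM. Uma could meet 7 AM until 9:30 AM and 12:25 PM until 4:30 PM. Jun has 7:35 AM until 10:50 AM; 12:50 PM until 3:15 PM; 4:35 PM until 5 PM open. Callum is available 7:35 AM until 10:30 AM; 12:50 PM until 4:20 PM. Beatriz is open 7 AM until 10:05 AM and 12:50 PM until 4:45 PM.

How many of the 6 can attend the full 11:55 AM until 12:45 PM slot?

Grace and Tomás can make the full 11:55-12:45 slot — that's 2.

2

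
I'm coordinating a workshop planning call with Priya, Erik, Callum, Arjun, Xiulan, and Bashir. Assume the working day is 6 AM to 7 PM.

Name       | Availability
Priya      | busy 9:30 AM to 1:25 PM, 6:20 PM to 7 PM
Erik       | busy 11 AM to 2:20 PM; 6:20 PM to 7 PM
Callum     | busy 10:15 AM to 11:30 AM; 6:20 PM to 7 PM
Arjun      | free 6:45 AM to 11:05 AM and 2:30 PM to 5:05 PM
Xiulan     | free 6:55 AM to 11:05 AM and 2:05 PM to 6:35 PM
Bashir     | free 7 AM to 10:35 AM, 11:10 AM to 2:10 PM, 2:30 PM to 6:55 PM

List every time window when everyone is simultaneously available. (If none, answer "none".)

Priya free: 06:00-09:30, 13:25-18:20 (invert busy blocks within the working day).
Erik free: 06:00-11:00, 14:20-18:20 (invert busy blocks within the working day).
Callum free: 06:00-10:15, 11:30-18:20 (invert busy blocks within the working day).
Arjun free: 06:45-11:05, 14:30-17:05.
Xiulan free: 06:55-11:05, 14:05-18:35.
Bashir free: 07:00-10:35, 11:10-14:10, 14:30-18:55.
Priya ∩ Erik: 06:00-09:30, 14:20-18:20.
Priya ∩ Erik ∩ Callum: 06:00-09:30, 14:20-18:20.
Priya ∩ Erik ∩ Callum ∩ Arjun: 06:45-09:30, 14:30-17:05.
Priya ∩ Erik ∩ Callum ∩ Arjun ∩ Xiulan: 06:55-09:30, 14:30-17:05.
Priya ∩ Erik ∩ Callum ∩ Arjun ∩ Xiulan ∩ Bashir: 07:00-09:30, 14:30-17:05.

07:00-09:30, 14:30-17:05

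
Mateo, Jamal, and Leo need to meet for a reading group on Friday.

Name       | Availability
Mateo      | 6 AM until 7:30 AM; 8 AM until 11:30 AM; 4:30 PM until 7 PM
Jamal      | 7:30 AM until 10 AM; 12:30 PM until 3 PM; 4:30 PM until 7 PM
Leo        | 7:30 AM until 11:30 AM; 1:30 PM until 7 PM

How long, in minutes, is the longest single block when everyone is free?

150

Mateo ∩ Jamal: 08:00-10:00, 16:30-19:00.
Mateo ∩ Jamal ∩ Leo: 08:00-10:00, 16:30-19:00.
So the common availability across everyone is 08:00-10:00, 16:30-19:00.
The longest is 16:30-19:00 at 150 minutes.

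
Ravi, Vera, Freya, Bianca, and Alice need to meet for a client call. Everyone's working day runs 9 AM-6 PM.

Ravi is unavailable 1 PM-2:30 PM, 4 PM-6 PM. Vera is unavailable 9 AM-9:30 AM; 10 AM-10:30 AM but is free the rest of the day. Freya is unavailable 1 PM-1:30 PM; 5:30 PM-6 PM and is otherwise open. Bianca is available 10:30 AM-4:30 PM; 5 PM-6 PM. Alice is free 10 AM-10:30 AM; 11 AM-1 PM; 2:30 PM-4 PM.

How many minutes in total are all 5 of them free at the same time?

210

Ravi free: 09:00-13:00, 14:30-16:00 (invert busy blocks within the working day).
Vera free: 09:30-10:00, 10:30-18:00 (invert busy blocks within the working day).
Freya free: 09:00-13:00, 13:30-17:30 (invert busy blocks within the working day).
Bianca free: 10:30-16:30, 17:00-18:00.
Alice free: 10:00-10:30, 11:00-13:00, 14:30-16:00.
Ravi ∩ Vera: 09:30-10:00, 10:30-13:00, 14:30-16:00.
Ravi ∩ Vera ∩ Freya: 09:30-10:00, 10:30-13:00, 14:30-16:00.
Ravi ∩ Vera ∩ Freya ∩ Bianca: 10:30-13:00, 14:30-16:00.
Ravi ∩ Vera ∩ Freya ∩ Bianca ∩ Alice: 11:00-13:00, 14:30-16:00.
So the common availability across everyone is 11:00-13:00, 14:30-16:00.
Summing the common windows: 120 + 90 = 210 minutes.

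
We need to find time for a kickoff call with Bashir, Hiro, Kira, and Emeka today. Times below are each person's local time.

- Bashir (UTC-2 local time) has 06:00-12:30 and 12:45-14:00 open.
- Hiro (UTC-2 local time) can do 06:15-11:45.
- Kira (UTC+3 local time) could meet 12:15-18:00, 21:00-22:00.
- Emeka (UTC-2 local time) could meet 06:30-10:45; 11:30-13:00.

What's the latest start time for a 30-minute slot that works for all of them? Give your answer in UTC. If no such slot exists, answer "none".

Bashir in UTC: 08:00-14:30, 14:45-16:00 (add 2h to convert from UTC-2).
Hiro in UTC: 08:15-13:45 (add 2h to convert from UTC-2).
Kira in UTC: 09:15-15:00, 18:00-19:00 (subtract 3h to convert from UTC+3).
Emeka in UTC: 08:30-12:45, 13:30-15:00 (add 2h to convert from UTC-2).
Bashir ∩ Hiro: 08:15-13:45.
Bashir ∩ Hiro ∩ Kira: 09:15-13:45.
Bashir ∩ Hiro ∩ Kira ∩ Emeka: 09:15-12:45, 13:30-13:45.
The last common window of at least 30 minutes is 09:15-12:45; a 30-minute meeting can start as late as 12:15 and still end by 12:45.

12:15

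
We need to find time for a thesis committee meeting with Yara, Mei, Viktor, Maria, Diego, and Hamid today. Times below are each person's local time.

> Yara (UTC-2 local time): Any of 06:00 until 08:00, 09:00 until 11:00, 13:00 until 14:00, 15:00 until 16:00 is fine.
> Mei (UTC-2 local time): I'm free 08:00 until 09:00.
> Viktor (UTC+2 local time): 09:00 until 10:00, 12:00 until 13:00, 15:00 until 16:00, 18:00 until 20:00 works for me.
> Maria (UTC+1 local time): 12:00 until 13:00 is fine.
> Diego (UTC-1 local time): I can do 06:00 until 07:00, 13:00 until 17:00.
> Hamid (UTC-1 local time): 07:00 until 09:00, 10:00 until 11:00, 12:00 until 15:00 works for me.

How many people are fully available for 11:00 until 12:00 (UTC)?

Yara in UTC: 08:00-10:00, 11:00-13:00, 15:00-16:00, 17:00-18:00 (add 2h to convert from UTC-2).
Mei in UTC: 10:00-11:00 (add 2h to convert from UTC-2).
Viktor in UTC: 07:00-08:00, 10:00-11:00, 13:00-14:00, 16:00-18:00 (subtract 2h to convert from UTC+2).
Maria in UTC: 11:00-12:00 (subtract 1h to convert from UTC+1).
Diego in UTC: 07:00-08:00, 14:00-18:00 (add 1h to convert from UTC-1).
Hamid in UTC: 08:00-10:00, 11:00-12:00, 13:00-16:00 (add 1h to convert from UTC-1).
Yara, Maria, and Hamid can make the full 11:00-12:00 slot — that's 3.

3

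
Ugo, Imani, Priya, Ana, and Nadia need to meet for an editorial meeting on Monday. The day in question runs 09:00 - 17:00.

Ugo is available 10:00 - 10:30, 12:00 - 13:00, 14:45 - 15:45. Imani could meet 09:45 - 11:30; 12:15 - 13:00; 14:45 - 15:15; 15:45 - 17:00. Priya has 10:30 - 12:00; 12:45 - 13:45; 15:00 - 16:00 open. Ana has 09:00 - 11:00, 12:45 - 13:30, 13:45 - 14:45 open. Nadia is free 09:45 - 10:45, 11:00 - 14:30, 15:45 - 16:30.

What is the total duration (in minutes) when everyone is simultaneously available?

Ugo ∩ Imani: 10:00-10:30, 12:15-13:00, 14:45-15:15.
Ugo ∩ Imani ∩ Priya: 12:45-13:00, 15:00-15:15.
Ugo ∩ Imani ∩ Priya ∩ Ana: 12:45-13:00.
Ugo ∩ Imani ∩ Priya ∩ Ana ∩ Nadia: 12:45-13:00.
That's a single block of 15 minutes.

15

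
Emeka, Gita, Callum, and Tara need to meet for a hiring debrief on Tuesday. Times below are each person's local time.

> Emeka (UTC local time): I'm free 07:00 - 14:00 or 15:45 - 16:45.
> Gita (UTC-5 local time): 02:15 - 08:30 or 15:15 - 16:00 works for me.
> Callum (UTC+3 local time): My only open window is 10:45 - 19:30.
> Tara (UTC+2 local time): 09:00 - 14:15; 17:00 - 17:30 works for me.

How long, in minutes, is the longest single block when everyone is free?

Emeka in UTC: 07:00-14:00, 15:45-16:45.
Gita in UTC: 07:15-13:30, 20:15-21:00 (add 5h to convert from UTC-5).
Callum in UTC: 07:45-16:30 (subtract 3h to convert from UTC+3).
Tara in UTC: 07:00-12:15, 15:00-15:30 (subtract 2h to convert from UTC+2).
Emeka ∩ Gita: 07:15-13:30.
Emeka ∩ Gita ∩ Callum: 07:45-13:30.
Emeka ∩ Gita ∩ Callum ∩ Tara: 07:45-12:15.
The longest is 07:45-12:15 at 270 minutes.

270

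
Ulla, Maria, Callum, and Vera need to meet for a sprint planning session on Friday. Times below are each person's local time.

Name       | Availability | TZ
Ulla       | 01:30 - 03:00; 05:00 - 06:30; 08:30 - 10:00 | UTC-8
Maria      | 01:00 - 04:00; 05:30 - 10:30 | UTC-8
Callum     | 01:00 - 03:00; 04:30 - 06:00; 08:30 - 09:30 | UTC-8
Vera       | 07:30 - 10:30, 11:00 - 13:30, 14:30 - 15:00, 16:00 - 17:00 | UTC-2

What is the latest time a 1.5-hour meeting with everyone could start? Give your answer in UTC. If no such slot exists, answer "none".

09:30

Ulla in UTC: 09:30-11:00, 13:00-14:30, 16:30-18:00 (add 8h to convert from UTC-8).
Maria in UTC: 09:00-12:00, 13:30-18:30 (add 8h to convert from UTC-8).
Callum in UTC: 09:00-11:00, 12:30-14:00, 16:30-17:30 (add 8h to convert from UTC-8).
Vera in UTC: 09:30-12:30, 13:00-15:30, 16:30-17:00, 18:00-19:00 (add 2h to convert from UTC-2).
Ulla ∩ Maria: 09:30-11:00, 13:30-14:30, 16:30-18:00.
Ulla ∩ Maria ∩ Callum: 09:30-11:00, 13:30-14:00, 16:30-17:30.
Ulla ∩ Maria ∩ Callum ∩ Vera: 09:30-11:00, 13:30-14:00, 16:30-17:00.
So the common availability across everyone is 09:30-11:00, 13:30-14:00, 16:30-17:00.
The last common window of at least 90 minutes is 09:30-11:00; a 90-minute meeting can start as late as 09:30 and still end by 11:00.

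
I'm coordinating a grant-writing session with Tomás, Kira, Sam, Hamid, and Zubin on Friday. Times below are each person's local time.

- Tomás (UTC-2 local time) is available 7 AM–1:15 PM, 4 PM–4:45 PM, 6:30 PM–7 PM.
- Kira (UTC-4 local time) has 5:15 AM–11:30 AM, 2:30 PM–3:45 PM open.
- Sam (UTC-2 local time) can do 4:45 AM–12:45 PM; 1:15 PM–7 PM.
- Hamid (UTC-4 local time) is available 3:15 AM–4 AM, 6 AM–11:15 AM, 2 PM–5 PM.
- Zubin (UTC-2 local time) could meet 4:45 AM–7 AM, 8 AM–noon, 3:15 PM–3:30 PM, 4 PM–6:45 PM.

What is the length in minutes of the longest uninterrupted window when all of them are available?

240

Tomás in UTC: 09:00-15:15, 18:00-18:45, 20:30-21:00 (add 2h to convert from UTC-2).
Kira in UTC: 09:15-15:30, 18:30-19:45 (add 4h to convert from UTC-4).
Sam in UTC: 06:45-14:45, 15:15-21:00 (add 2h to convert from UTC-2).
Hamid in UTC: 07:15-08:00, 10:00-15:15, 18:00-21:00 (add 4h to convert from UTC-4).
Zubin in UTC: 06:45-09:00, 10:00-14:00, 17:15-17:30, 18:00-20:45 (add 2h to convert from UTC-2).
Tomás ∩ Kira: 09:15-15:15, 18:30-18:45.
Tomás ∩ Kira ∩ Sam: 09:15-14:45, 18:30-18:45.
Tomás ∩ Kira ∩ Sam ∩ Hamid: 10:00-14:45, 18:30-18:45.
Tomás ∩ Kira ∩ Sam ∩ Hamid ∩ Zubin: 10:00-14:00, 18:30-18:45.
Those are the intersection windows.
The longest is 10:00-14:00 at 240 minutes.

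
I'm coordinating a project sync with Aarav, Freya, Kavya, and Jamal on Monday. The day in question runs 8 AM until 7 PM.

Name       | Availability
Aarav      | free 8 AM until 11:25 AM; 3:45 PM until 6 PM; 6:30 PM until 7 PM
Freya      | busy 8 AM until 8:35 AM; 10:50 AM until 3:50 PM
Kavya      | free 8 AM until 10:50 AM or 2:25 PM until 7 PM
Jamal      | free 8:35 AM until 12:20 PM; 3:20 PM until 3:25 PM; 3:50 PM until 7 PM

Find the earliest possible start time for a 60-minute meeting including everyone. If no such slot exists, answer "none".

Aarav free: 08:00-11:25, 15:45-18:00, 18:30-19:00.
Freya free: 08:35-10:50, 15:50-19:00 (invert busy blocks within the working day).
Kavya free: 08:00-10:50, 14:25-19:00.
Jamal free: 08:35-12:20, 15:20-15:25, 15:50-19:00.
Aarav ∩ Freya: 08:35-10:50, 15:50-18:00, 18:30-19:00.
Aarav ∩ Freya ∩ Kavya: 08:35-10:50, 15:50-18:00, 18:30-19:00.
Aarav ∩ Freya ∩ Kavya ∩ Jamal: 08:35-10:50, 15:50-18:00, 18:30-19:00.
Those are the intersection windows.
The first common window of at least 60 minutes is 08:35-10:50, so the earliest start is 08:35.

08:35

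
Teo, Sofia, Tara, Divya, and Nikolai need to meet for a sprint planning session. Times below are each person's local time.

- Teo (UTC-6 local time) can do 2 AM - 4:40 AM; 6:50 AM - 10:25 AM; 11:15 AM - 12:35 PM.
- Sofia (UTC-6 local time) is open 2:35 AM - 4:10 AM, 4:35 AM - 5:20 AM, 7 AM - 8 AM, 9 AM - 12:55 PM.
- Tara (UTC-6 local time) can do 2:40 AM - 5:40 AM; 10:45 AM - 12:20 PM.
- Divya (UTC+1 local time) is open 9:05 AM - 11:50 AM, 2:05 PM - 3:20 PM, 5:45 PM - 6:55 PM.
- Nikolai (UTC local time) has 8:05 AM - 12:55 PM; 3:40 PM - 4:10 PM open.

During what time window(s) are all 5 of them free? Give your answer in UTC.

Teo in UTC: 08:00-10:40, 12:50-16:25, 17:15-18:35 (add 6h to convert from UTC-6).
Sofia in UTC: 08:35-10:10, 10:35-11:20, 13:00-14:00, 15:00-18:55 (add 6h to convert from UTC-6).
Tara in UTC: 08:40-11:40, 16:45-18:20 (add 6h to convert from UTC-6).
Divya in UTC: 08:05-10:50, 13:05-14:20, 16:45-17:55 (subtract 1h to convert from UTC+1).
Nikolai in UTC: 08:05-12:55, 15:40-16:10.
Teo ∩ Sofia: 08:35-10:10, 10:35-10:40, 13:00-14:00, 15:00-16:25, 17:15-18:35.
Teo ∩ Sofia ∩ Tara: 08:40-10:10, 10:35-10:40, 17:15-18:20.
Teo ∩ Sofia ∩ Tara ∩ Divya: 08:40-10:10, 10:35-10:40, 17:15-17:55.
Teo ∩ Sofia ∩ Tara ∩ Divya ∩ Nikolai: 08:40-10:10, 10:35-10:40.

08:40-10:10, 10:35-10:40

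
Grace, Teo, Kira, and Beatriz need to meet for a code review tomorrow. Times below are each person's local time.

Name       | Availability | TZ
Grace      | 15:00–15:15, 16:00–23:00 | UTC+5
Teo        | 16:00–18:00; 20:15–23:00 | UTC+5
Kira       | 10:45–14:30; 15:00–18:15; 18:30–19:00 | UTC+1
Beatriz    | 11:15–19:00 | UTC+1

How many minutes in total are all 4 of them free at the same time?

270

Grace in UTC: 10:00-10:15, 11:00-18:00 (subtract 5h to convert from UTC+5).
Teo in UTC: 11:00-13:00, 15:15-18:00 (subtract 5h to convert from UTC+5).
Kira in UTC: 09:45-13:30, 14:00-17:15, 17:30-18:00 (subtract 1h to convert from UTC+1).
Beatriz in UTC: 10:15-18:00 (subtract 1h to convert from UTC+1).
Grace ∩ Teo: 11:00-13:00, 15:15-18:00.
Grace ∩ Teo ∩ Kira: 11:00-13:00, 15:15-17:15, 17:30-18:00.
Grace ∩ Teo ∩ Kira ∩ Beatriz: 11:00-13:00, 15:15-17:15, 17:30-18:00.
So the common availability across everyone is 11:00-13:00, 15:15-17:15, 17:30-18:00.
Summing the common windows: 120 + 120 + 30 = 270 minutes.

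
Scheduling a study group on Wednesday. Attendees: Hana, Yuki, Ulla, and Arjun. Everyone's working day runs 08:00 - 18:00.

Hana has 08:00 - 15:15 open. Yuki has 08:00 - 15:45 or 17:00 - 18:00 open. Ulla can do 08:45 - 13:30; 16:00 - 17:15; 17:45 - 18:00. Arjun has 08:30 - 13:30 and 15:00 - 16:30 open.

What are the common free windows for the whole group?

08:45-13:30

Hana ∩ Yuki: 08:00-15:15.
Hana ∩ Yuki ∩ Ulla: 08:45-13:30.
Hana ∩ Yuki ∩ Ulla ∩ Arjun: 08:45-13:30.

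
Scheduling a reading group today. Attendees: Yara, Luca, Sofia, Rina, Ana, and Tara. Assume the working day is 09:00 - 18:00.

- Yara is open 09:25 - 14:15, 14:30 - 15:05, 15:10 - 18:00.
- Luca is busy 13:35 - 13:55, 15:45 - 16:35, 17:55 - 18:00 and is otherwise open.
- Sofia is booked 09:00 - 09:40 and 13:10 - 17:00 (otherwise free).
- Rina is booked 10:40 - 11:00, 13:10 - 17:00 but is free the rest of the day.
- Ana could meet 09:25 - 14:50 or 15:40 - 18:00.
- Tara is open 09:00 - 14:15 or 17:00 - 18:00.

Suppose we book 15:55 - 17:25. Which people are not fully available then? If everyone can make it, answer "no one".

Yara free: 09:25-14:15, 14:30-15:05, 15:10-18:00.
Luca free: 09:00-13:35, 13:55-15:45, 16:35-17:55 (invert busy blocks within the working day).
Sofia free: 09:40-13:10, 17:00-18:00 (invert busy blocks within the working day).
Rina free: 09:00-10:40, 11:00-13:10, 17:00-18:00 (invert busy blocks within the working day).
Ana free: 09:25-14:50, 15:40-18:00.
Tara free: 09:00-14:15, 17:00-18:00.
Yara: free for 15:55-17:25. Luca: not fully free for 15:55-17:25. Sofia: not fully free for 15:55-17:25. Rina: not fully free for 15:55-17:25. Ana: free for 15:55-17:25. Tara: not fully free for 15:55-17:25.

Luca, Rina, Sofia, Tara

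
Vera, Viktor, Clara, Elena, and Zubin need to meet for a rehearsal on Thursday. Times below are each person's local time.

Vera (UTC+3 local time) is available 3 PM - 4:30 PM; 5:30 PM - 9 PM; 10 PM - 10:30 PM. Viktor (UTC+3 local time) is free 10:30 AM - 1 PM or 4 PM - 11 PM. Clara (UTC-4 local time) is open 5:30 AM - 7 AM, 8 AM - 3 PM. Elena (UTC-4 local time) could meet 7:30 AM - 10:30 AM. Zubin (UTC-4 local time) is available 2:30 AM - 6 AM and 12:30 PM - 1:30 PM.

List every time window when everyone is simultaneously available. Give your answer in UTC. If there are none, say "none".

Vera in UTC: 12:00-13:30, 14:30-18:00, 19:00-19:30 (subtract 3h to convert from UTC+3).
Viktor in UTC: 07:30-10:00, 13:00-20:00 (subtract 3h to convert from UTC+3).
Clara in UTC: 09:30-11:00, 12:00-19:00 (add 4h to convert from UTC-4).
Elena in UTC: 11:30-14:30 (add 4h to convert from UTC-4).
Zubin in UTC: 06:30-10:00, 16:30-17:30 (add 4h to convert from UTC-4).
Vera ∩ Viktor: 13:00-13:30, 14:30-18:00, 19:00-19:30.
Vera ∩ Viktor ∩ Clara: 13:00-13:30, 14:30-18:00.
Vera ∩ Viktor ∩ Clara ∩ Elena: 13:00-13:30.
Vera ∩ Viktor ∩ Clara ∩ Elena ∩ Zubin: ∅.
There is no time when everyone is free.

none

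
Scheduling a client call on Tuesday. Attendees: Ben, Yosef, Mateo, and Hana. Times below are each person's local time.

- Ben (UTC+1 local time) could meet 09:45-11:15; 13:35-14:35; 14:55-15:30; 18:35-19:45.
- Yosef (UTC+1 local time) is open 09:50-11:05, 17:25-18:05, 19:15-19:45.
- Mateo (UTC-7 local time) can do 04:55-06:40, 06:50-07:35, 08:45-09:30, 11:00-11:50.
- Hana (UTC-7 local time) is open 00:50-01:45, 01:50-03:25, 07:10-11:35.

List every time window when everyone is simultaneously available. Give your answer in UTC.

Ben in UTC: 08:45-10:15, 12:35-13:35, 13:55-14:30, 17:35-18:45 (subtract 1h to convert from UTC+1).
Yosef in UTC: 08:50-10:05, 16:25-17:05, 18:15-18:45 (subtract 1h to convert from UTC+1).
Mateo in UTC: 11:55-13:40, 13:50-14:35, 15:45-16:30, 18:00-18:50 (add 7h to convert from UTC-7).
Hana in UTC: 07:50-08:45, 08:50-10:25, 14:10-18:35 (add 7h to convert from UTC-7).
Ben ∩ Yosef: 08:50-10:05, 18:15-18:45.
Ben ∩ Yosef ∩ Mateo: 18:15-18:45.
Ben ∩ Yosef ∩ Mateo ∩ Hana: 18:15-18:35.

18:15-18:35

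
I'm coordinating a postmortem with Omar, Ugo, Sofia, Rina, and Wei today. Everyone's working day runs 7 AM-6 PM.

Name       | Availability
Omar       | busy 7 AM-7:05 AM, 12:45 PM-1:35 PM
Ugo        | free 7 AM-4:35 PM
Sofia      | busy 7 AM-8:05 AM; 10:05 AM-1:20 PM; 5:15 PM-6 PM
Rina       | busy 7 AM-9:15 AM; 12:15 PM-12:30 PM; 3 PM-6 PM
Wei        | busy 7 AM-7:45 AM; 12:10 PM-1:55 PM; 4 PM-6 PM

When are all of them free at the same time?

Omar free: 07:05-12:45, 13:35-18:00 (invert busy blocks within the working day).
Ugo free: 07:00-16:35.
Sofia free: 08:05-10:05, 13:20-17:15 (invert busy blocks within the working day).
Rina free: 09:15-12:15, 12:30-15:00 (invert busy blocks within the working day).
Wei free: 07:45-12:10, 13:55-16:00 (invert busy blocks within the working day).
Omar ∩ Ugo: 07:05-12:45, 13:35-16:35.
Omar ∩ Ugo ∩ Sofia: 08:05-10:05, 13:35-16:35.
Omar ∩ Ugo ∩ Sofia ∩ Rina: 09:15-10:05, 13:35-15:00.
Omar ∩ Ugo ∩ Sofia ∩ Rina ∩ Wei: 09:15-10:05, 13:55-15:00.

09:15-10:05, 13:55-15:00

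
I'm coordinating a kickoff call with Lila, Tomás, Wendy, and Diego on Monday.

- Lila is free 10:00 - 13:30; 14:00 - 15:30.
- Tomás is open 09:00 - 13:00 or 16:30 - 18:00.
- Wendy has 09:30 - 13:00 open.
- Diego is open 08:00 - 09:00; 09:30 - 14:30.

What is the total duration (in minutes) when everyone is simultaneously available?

Lila ∩ Tomás: 10:00-13:00.
Lila ∩ Tomás ∩ Wendy: 10:00-13:00.
Lila ∩ Tomás ∩ Wendy ∩ Diego: 10:00-13:00.
Those are the intersection windows.
That's a single block of 180 minutes.

180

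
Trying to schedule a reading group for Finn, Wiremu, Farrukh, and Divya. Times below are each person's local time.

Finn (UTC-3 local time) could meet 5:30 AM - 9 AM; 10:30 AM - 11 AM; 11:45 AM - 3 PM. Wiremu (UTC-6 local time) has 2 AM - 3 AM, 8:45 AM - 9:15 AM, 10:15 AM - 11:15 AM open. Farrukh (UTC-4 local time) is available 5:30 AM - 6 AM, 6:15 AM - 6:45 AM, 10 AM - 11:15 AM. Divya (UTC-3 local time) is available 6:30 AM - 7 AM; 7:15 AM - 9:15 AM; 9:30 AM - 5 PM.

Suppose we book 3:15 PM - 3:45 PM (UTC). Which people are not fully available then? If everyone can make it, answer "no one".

Finn in UTC: 08:30-12:00, 13:30-14:00, 14:45-18:00 (add 3h to convert from UTC-3).
Wiremu in UTC: 08:00-09:00, 14:45-15:15, 16:15-17:15 (add 6h to convert from UTC-6).
Farrukh in UTC: 09:30-10:00, 10:15-10:45, 14:00-15:15 (add 4h to convert from UTC-4).
Divya in UTC: 09:30-10:00, 10:15-12:15, 12:30-20:00 (add 3h to convert from UTC-3).
Finn: free for 15:15-15:45. Wiremu: not fully free for 15:15-15:45. Farrukh: not fully free for 15:15-15:45. Divya: free for 15:15-15:45.

Farrukh, Wiremu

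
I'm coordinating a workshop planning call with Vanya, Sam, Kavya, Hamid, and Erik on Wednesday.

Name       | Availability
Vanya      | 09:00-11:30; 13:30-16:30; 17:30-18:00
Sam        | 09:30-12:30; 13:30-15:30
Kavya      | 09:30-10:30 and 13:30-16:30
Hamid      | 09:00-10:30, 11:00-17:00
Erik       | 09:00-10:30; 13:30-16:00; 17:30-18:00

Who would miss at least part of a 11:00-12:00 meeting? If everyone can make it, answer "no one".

Erik, Kavya, Vanya

Vanya: not fully free for 11:00-12:00. Sam: free for 11:00-12:00. Kavya: not fully free for 11:00-12:00. Hamid: free for 11:00-12:00. Erik: not fully free for 11:00-12:00.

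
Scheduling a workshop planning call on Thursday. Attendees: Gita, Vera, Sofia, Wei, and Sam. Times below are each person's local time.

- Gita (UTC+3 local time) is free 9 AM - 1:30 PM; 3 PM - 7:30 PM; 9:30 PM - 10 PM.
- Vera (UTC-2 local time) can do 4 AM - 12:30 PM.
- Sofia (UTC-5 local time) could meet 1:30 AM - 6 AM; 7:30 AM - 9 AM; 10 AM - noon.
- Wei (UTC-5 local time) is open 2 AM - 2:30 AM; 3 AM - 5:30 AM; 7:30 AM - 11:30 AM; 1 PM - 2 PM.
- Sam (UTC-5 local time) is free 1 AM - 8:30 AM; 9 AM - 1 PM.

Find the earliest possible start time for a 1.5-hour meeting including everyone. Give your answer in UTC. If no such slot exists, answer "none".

08:00

Gita in UTC: 06:00-10:30, 12:00-16:30, 18:30-19:00 (subtract 3h to convert from UTC+3).
Vera in UTC: 06:00-14:30 (add 2h to convert from UTC-2).
Sofia in UTC: 06:30-11:00, 12:30-14:00, 15:00-17:00 (add 5h to convert from UTC-5).
Wei in UTC: 07:00-07:30, 08:00-10:30, 12:30-16:30, 18:00-19:00 (add 5h to convert from UTC-5).
Sam in UTC: 06:00-13:30, 14:00-18:00 (add 5h to convert from UTC-5).
Gita ∩ Vera: 06:00-10:30, 12:00-14:30.
Gita ∩ Vera ∩ Sofia: 06:30-10:30, 12:30-14:00.
Gita ∩ Vera ∩ Sofia ∩ Wei: 07:00-07:30, 08:00-10:30, 12:30-14:00.
Gita ∩ Vera ∩ Sofia ∩ Wei ∩ Sam: 07:00-07:30, 08:00-10:30, 12:30-13:30.
Those are the intersection windows.
The first common window of at least 90 minutes is 08:00-10:30, so the earliest start is 08:00.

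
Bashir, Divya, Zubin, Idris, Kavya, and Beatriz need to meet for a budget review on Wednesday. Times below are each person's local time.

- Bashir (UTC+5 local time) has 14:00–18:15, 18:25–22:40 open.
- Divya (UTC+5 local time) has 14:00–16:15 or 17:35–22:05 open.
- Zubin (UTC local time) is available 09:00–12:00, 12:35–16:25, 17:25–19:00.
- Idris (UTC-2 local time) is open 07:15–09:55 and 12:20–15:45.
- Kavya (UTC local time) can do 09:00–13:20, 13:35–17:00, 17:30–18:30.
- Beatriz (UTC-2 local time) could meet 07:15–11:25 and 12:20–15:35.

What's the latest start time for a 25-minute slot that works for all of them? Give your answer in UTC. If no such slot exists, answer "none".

16:00

Bashir in UTC: 09:00-13:15, 13:25-17:40 (subtract 5h to convert from UTC+5).
Divya in UTC: 09:00-11:15, 12:35-17:05 (subtract 5h to convert from UTC+5).
Zubin in UTC: 09:00-12:00, 12:35-16:25, 17:25-19:00.
Idris in UTC: 09:15-11:55, 14:20-17:45 (add 2h to convert from UTC-2).
Kavya in UTC: 09:00-13:20, 13:35-17:00, 17:30-18:30.
Beatriz in UTC: 09:15-13:25, 14:20-17:35 (add 2h to convert from UTC-2).
Bashir ∩ Divya: 09:00-11:15, 12:35-13:15, 13:25-17:05.
Bashir ∩ Divya ∩ Zubin: 09:00-11:15, 12:35-13:15, 13:25-16:25.
Bashir ∩ Divya ∩ Zubin ∩ Idris: 09:15-11:15, 14:20-16:25.
Bashir ∩ Divya ∩ Zubin ∩ Idris ∩ Kavya: 09:15-11:15, 14:20-16:25.
Bashir ∩ Divya ∩ Zubin ∩ Idris ∩ Kavya ∩ Beatriz: 09:15-11:15, 14:20-16:25.
The last common window of at least 25 minutes is 14:20-16:25; a 25-minute meeting can start as late as 16:00 and still end by 16:25.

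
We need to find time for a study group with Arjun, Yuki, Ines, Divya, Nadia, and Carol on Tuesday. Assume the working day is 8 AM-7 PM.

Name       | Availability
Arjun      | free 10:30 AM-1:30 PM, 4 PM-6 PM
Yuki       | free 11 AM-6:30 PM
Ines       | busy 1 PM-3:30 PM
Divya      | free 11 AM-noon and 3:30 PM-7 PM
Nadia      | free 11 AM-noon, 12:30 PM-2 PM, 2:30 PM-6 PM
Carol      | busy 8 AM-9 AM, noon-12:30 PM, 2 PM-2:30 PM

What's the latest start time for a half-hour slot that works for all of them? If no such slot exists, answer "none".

Arjun free: 10:30-13:30, 16:00-18:00.
Yuki free: 11:00-18:30.
Ines free: 08:00-13:00, 15:30-19:00 (invert busy blocks within the working day).
Divya free: 11:00-12:00, 15:30-19:00.
Nadia free: 11:00-12:00, 12:30-14:00, 14:30-18:00.
Carol free: 09:00-12:00, 12:30-14:00, 14:30-19:00 (invert busy blocks within the working day).
Arjun ∩ Yuki: 11:00-13:30, 16:00-18:00.
Arjun ∩ Yuki ∩ Ines: 11:00-13:00, 16:00-18:00.
Arjun ∩ Yuki ∩ Ines ∩ Divya: 11:00-12:00, 16:00-18:00.
Arjun ∩ Yuki ∩ Ines ∩ Divya ∩ Nadia: 11:00-12:00, 16:00-18:00.
Arjun ∩ Yuki ∩ Ines ∩ Divya ∩ Nadia ∩ Carol: 11:00-12:00, 16:00-18:00.
Those are the intersection windows.
The last common window of at least 30 minutes is 16:00-18:00; a 30-minute meeting can start as late as 17:30 and still end by 18:00.

17:30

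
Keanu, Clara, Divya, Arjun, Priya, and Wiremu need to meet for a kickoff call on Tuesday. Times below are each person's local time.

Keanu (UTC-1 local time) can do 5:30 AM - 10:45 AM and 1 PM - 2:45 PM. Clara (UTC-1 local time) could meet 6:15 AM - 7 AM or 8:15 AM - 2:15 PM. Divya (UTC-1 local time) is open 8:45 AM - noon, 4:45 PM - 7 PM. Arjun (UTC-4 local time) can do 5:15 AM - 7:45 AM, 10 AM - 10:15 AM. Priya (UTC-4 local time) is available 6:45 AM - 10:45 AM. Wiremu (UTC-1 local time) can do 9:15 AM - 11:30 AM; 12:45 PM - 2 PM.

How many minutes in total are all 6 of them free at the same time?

Keanu in UTC: 06:30-11:45, 14:00-15:45 (add 1h to convert from UTC-1).
Clara in UTC: 07:15-08:00, 09:15-15:15 (add 1h to convert from UTC-1).
Divya in UTC: 09:45-13:00, 17:45-20:00 (add 1h to convert from UTC-1).
Arjun in UTC: 09:15-11:45, 14:00-14:15 (add 4h to convert from UTC-4).
Priya in UTC: 10:45-14:45 (add 4h to convert from UTC-4).
Wiremu in UTC: 10:15-12:30, 13:45-15:00 (add 1h to convert from UTC-1).
Keanu ∩ Clara: 07:15-08:00, 09:15-11:45, 14:00-15:15.
Keanu ∩ Clara ∩ Divya: 09:45-11:45.
Keanu ∩ Clara ∩ Divya ∩ Arjun: 09:45-11:45.
Keanu ∩ Clara ∩ Divya ∩ Arjun ∩ Priya: 10:45-11:45.
Keanu ∩ Clara ∩ Divya ∩ Arjun ∩ Priya ∩ Wiremu: 10:45-11:45.
That's a single block of 60 minutes.

60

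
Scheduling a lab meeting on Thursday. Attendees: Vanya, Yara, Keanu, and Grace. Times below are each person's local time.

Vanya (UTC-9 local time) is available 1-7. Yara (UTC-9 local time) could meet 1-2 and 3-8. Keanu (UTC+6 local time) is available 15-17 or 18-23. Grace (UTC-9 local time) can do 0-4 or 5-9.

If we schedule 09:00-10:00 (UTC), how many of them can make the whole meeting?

Vanya in UTC: 10:00-16:00 (add 9h to convert from UTC-9).
Yara in UTC: 10:00-11:00, 12:00-17:00 (add 9h to convert from UTC-9).
Keanu in UTC: 09:00-11:00, 12:00-17:00 (subtract 6h to convert from UTC+6).
Grace in UTC: 09:00-13:00, 14:00-18:00 (add 9h to convert from UTC-9).
Keanu and Grace can make the full 09:00-10:00 slot — that's 2.

2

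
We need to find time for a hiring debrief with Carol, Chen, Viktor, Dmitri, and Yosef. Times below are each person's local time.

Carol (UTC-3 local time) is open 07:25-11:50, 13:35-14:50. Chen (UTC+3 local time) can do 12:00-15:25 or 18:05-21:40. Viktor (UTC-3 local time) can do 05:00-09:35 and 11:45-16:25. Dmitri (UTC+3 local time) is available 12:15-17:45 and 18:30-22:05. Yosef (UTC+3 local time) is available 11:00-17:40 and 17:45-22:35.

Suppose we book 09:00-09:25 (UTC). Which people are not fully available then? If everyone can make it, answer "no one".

Carol, Dmitri

Carol in UTC: 10:25-14:50, 16:35-17:50 (add 3h to convert from UTC-3).
Chen in UTC: 09:00-12:25, 15:05-18:40 (subtract 3h to convert from UTC+3).
Viktor in UTC: 08:00-12:35, 14:45-19:25 (add 3h to convert from UTC-3).
Dmitri in UTC: 09:15-14:45, 15:30-19:05 (subtract 3h to convert from UTC+3).
Yosef in UTC: 08:00-14:40, 14:45-19:35 (subtract 3h to convert from UTC+3).
Carol: not fully free for 09:00-09:25. Chen: free for 09:00-09:25. Viktor: free for 09:00-09:25. Dmitri: not fully free for 09:00-09:25. Yosef: free for 09:00-09:25.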